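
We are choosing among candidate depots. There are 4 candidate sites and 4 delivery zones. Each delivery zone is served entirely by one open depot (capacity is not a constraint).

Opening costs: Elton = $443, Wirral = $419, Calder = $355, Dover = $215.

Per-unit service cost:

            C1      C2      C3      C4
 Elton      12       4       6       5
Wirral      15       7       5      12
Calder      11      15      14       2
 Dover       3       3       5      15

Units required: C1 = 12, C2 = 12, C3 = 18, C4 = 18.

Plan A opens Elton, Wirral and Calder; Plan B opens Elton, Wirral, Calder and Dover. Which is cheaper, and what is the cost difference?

Plan A is cheaper by 107.

Plan A: {Elton, Wirral, Calder}: C1→Calder 11·12=132, C2→Elton 4·12=48, C3→Wirral 5·18=90, C4→Calder 2·18=36. Service 306; fixed 1217; total 1523.
Plan B: {Elton, Wirral, Calder, Dover}: C1→Dover 3·12=36, C2→Dover 3·12=36, C3→Wirral 5·18=90, C4→Calder 2·18=36. Service 198; fixed 1432; total 1630.
Difference: |1523 − 1630| = 107.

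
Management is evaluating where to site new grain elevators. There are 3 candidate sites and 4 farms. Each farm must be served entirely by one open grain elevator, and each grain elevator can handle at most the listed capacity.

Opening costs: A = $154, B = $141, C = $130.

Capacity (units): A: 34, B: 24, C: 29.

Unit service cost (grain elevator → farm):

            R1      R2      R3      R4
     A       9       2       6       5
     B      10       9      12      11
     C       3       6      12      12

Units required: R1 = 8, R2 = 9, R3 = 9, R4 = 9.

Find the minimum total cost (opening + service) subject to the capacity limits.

Open {A, C}: R1→C 3·8=24, R2→A 2·9=18, R3→A 6·9=54, R4→A 5·9=45.
Loads: A carries 27/34, C carries 8/29. Service 141; fixed 284; total 425.
Next best feasible plan costs 461.

Minimum total cost: 425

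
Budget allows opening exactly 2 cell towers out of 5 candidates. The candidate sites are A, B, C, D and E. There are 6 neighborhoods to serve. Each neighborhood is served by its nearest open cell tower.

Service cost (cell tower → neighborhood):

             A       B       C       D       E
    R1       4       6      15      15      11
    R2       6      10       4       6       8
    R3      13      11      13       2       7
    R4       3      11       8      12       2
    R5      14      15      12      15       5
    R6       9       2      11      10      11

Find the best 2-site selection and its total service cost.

With exactly 2 open, each neighborhood uses its cheapest among the chosen.
{B, E}: R1→B 6, R2→E 8, R3→E 7, R4→E 2, R5→E 5, R6→B 2. Service cost 30.
{A, E}: service cost 33
{D, E}: service cost 36
Among all 10 size-2 choices, {B, E} is lowest.

Choose B and E; total service cost 30.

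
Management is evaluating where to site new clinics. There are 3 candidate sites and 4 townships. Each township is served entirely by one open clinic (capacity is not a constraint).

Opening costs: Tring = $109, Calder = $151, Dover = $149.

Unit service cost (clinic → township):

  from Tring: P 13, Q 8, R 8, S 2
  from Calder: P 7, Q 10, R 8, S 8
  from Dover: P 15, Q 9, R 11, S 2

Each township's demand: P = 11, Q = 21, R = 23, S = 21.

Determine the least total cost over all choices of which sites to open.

Minimum total cost: 646

For any fixed open set, each township goes to its cheapest open site; total = fixed + service.
{Tring}: P→Tring 13·11=143, Q→Tring 8·21=168, R→Tring 8·23=184, S→Tring 2·21=42. Service 537; fixed 109; total 646.
{Tring, Calder}: service 471 + fixed 260 = 731
{Calder}: P→Calder 7·11=77, Q→Calder 10·21=210, R→Calder 8·23=184, S→Calder 8·21=168. Service 639; fixed 151; total 790.
{Tring, Calder, Dover}: service 471 + fixed 409 = 880
No other subset beats 646.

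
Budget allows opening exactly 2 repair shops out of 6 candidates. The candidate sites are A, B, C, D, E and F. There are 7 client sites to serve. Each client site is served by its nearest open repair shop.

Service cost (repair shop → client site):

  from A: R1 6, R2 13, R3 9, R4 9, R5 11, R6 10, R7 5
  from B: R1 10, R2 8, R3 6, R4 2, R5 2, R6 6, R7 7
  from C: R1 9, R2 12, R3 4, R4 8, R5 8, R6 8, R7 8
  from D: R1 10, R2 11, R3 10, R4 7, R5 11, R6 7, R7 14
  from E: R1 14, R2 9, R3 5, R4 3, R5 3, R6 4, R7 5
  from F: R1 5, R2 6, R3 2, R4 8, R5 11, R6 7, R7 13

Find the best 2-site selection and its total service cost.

Choose E and F; total service cost 28.

With exactly 2 open, each client site uses its cheapest among the chosen.
{E, F}: R1→F 5, R2→F 6, R3→F 2, R4→E 3, R5→E 3, R6→E 4, R7→E 5. Service cost 28.
{B, F}: service cost 30
{A, B}: service cost 35
Among all 15 size-2 choices, {E, F} is lowest.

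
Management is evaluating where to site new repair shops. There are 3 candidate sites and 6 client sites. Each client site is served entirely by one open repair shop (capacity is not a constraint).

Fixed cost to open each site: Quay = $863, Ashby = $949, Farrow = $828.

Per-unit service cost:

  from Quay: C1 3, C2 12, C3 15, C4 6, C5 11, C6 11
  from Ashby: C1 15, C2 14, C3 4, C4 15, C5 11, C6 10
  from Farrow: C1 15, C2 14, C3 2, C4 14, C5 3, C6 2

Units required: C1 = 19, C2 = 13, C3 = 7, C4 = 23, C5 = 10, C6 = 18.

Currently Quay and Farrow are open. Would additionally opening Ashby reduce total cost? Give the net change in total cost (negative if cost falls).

No — net change +949 (cost rises by 949).

Current service cost with {Quay, Farrow}: 431.
Adding Ashby: each client site re-picks its cheapest; new service cost 431, saving 0.
Extra fixed cost: 949. Net change = 949 − 0 = 949.
(Totals: 2122 → 3071.)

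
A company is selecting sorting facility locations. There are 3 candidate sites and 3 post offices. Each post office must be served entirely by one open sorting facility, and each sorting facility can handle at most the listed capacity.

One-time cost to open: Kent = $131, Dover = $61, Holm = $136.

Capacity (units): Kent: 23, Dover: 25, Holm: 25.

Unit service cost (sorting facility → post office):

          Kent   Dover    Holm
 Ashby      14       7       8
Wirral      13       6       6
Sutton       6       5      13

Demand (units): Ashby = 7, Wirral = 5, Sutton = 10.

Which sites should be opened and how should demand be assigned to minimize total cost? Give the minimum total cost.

Minimum total cost: 190

Open {Dover}: Ashby→Dover 7·7=49, Wirral→Dover 6·5=30, Sutton→Dover 5·10=50.
Loads: Dover carries 22/25. Service 129; fixed 61; total 190.
Next best feasible plan costs 321.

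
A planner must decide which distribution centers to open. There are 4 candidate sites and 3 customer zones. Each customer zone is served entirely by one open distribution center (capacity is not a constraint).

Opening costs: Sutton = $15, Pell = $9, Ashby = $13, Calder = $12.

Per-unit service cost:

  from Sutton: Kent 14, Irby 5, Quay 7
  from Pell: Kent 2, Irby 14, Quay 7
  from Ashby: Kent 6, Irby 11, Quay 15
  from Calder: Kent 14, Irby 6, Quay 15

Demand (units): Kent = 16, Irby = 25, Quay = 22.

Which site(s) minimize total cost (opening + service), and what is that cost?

Open Sutton and Pell; minimum total cost 335.

For any fixed open set, each customer zone goes to its cheapest open site; total = fixed + service.
{Sutton, Pell}: Kent→Pell 2·16=32, Irby→Sutton 5·25=125, Quay→Sutton 7·22=154. Service 311; fixed 24; total 335.
{Sutton, Pell, Calder}: service 311 + fixed 36 = 347
{Sutton, Pell, Ashby}: Kent→Pell 2·16=32, Irby→Sutton 5·25=125, Quay→Sutton 7·22=154. Service 311; fixed 37; total 348.
{Sutton, Pell, Ashby, Calder}: service 311 + fixed 49 = 360
No other subset beats 335.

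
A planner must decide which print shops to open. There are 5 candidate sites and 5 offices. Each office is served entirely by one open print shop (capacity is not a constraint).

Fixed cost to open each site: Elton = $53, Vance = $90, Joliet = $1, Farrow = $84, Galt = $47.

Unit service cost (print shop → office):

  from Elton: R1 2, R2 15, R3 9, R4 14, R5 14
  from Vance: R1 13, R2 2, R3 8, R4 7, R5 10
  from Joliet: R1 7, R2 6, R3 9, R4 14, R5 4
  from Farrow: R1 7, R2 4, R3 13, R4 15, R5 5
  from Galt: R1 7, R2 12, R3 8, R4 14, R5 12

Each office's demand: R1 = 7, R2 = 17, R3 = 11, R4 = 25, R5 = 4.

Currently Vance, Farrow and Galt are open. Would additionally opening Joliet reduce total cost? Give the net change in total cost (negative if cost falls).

Yes — net change −3 (cost falls by 3).

Current service cost with {Vance, Farrow, Galt}: 366.
Adding Joliet: each office re-picks its cheapest; new service cost 362, saving 4.
Extra fixed cost: 1. Net change = 1 − 4 = -3.
(Totals: 587 → 584.)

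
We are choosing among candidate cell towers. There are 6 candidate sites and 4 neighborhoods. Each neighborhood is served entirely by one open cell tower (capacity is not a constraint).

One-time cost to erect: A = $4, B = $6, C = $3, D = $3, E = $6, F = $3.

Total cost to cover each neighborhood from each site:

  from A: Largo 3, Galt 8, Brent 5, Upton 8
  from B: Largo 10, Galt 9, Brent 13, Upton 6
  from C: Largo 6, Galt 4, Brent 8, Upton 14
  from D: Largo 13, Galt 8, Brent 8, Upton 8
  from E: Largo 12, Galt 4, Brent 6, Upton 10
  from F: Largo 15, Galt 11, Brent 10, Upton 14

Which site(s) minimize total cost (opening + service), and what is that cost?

For any fixed open set, each neighborhood goes to its cheapest open site; total = fixed + service.
{A, C}: Largo→A 3, Galt→C 4, Brent→A 5, Upton→A 8. Service 20; fixed 7; total 27.
{A}: Largo→A 3, Galt→A 8, Brent→A 5, Upton→A 8. Service 24; fixed 4; total 28.
{A, C, D}: service 20 + fixed 10 = 30
{A, B, C, D, E, F}: service 18 + fixed 25 = 43
No other subset beats 27.

Open A and C; minimum total cost 27.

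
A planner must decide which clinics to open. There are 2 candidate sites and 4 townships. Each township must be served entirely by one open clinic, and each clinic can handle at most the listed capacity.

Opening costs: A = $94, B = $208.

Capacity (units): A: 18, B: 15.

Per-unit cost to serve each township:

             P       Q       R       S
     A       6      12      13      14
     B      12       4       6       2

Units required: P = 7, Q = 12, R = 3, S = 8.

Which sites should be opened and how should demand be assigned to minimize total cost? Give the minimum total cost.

Minimum total cost: 522

Open {A, B}: P→A 6·7=42, Q→B 4·12=48, R→B 6·3=18, S→A 14·8=112.
Loads: A carries 15/18, B carries 15/15. Service 220; fixed 302; total 522.
Next best feasible plan costs 543.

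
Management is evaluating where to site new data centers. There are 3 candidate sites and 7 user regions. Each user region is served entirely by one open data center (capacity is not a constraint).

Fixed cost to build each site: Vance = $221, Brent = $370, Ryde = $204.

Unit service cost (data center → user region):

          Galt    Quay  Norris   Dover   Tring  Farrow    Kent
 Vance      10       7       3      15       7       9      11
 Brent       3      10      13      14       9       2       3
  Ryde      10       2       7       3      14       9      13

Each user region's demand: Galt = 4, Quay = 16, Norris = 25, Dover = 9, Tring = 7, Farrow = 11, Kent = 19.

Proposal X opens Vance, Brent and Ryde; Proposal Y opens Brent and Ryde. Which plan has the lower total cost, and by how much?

Proposal Y is cheaper by 107.

Proposal X: {Vance, Brent, Ryde}: Galt→Brent 3·4=12, Quay→Ryde 2·16=32, Norris→Vance 3·25=75, Dover→Ryde 3·9=27, Tring→Vance 7·7=49, Farrow→Brent 2·11=22, Kent→Brent 3·19=57. Service 274; fixed 795; total 1069.
Proposal Y: {Brent, Ryde}: Galt→Brent 3·4=12, Quay→Ryde 2·16=32, Norris→Ryde 7·25=175, Dover→Ryde 3·9=27, Tring→Brent 9·7=63, Farrow→Brent 2·11=22, Kent→Brent 3·19=57. Service 388; fixed 574; total 962.
Difference: |1069 − 962| = 107.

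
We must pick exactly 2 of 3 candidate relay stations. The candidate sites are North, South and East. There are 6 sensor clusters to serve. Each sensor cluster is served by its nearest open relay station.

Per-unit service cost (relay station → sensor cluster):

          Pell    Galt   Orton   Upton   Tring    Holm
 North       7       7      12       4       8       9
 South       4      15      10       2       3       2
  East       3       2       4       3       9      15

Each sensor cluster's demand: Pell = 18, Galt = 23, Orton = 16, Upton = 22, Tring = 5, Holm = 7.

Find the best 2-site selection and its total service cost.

Choose South and East; total service cost 237.

With exactly 2 open, each sensor cluster uses its cheapest among the chosen.
{South, East}: Pell→East 3·18=54, Galt→East 2·23=46, Orton→East 4·16=64, Upton→South 2·22=44, Tring→South 3·5=15, Holm→South 2·7=14. Service cost 237.
{North, East}: service cost 333
{North, South}: service cost 466
Among all 3 size-2 choices, {South, East} is lowest.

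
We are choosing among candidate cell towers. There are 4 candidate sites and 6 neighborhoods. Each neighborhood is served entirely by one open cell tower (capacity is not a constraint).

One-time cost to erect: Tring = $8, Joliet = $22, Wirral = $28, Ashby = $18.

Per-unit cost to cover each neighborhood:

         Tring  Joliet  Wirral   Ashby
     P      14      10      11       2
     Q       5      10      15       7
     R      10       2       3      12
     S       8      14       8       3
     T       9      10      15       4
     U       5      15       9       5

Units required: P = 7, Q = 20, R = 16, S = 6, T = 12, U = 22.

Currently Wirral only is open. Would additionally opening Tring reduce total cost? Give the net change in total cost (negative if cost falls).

Yes — net change −352 (cost falls by 352).

Current service cost with {Wirral}: 851.
Adding Tring: each neighborhood re-picks its cheapest; new service cost 491, saving 360.
Extra fixed cost: 8. Net change = 8 − 360 = -352.
(Totals: 879 → 527.)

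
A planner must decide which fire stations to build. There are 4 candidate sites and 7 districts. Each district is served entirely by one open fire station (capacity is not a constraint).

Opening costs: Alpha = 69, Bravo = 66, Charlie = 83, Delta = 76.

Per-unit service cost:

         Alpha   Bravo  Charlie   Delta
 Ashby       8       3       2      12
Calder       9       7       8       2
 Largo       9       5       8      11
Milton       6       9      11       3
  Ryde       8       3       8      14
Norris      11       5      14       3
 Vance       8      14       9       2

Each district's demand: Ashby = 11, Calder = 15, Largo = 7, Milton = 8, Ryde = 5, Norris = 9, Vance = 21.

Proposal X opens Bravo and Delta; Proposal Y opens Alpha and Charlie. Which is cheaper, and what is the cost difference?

Proposal X: {Bravo, Delta}: Ashby→Bravo 3·11=33, Calder→Delta 2·15=30, Largo→Bravo 5·7=35, Milton→Delta 3·8=24, Ryde→Bravo 3·5=15, Norris→Delta 3·9=27, Vance→Delta 2·21=42. Service 206; fixed 142; total 348.
Proposal Y: {Alpha, Charlie}: Ashby→Charlie 2·11=22, Calder→Charlie 8·15=120, Largo→Charlie 8·7=56, Milton→Alpha 6·8=48, Ryde→Alpha 8·5=40, Norris→Alpha 11·9=99, Vance→Alpha 8·21=168. Service 553; fixed 152; total 705.
Difference: |348 − 705| = 357.

Proposal X is cheaper by 357.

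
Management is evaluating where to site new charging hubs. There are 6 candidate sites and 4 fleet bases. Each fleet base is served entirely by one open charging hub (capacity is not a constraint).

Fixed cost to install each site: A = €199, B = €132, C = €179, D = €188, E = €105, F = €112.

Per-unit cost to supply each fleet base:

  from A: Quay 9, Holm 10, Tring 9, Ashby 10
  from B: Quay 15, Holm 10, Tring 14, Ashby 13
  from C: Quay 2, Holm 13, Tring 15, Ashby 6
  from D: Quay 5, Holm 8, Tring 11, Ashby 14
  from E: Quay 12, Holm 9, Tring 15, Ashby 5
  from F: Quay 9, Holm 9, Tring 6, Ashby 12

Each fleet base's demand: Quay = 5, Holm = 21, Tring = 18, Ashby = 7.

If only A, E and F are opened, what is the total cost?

Each fleet base is assigned to its cheapest site among the open ones.
{A, E, F}: Quay→A 9·5=45, Holm→E 9·21=189, Tring→F 6·18=108, Ashby→E 5·7=35. Service 377; fixed 416; total 793.

Total cost: 793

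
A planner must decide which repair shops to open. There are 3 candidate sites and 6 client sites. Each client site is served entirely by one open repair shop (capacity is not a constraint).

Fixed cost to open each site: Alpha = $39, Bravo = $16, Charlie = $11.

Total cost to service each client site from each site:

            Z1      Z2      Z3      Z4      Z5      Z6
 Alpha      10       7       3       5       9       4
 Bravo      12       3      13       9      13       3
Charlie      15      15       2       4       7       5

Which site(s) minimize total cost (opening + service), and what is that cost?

Open Bravo and Charlie; minimum total cost 58.

For any fixed open set, each client site goes to its cheapest open site; total = fixed + service.
{Bravo, Charlie}: Z1→Bravo 12, Z2→Bravo 3, Z3→Charlie 2, Z4→Charlie 4, Z5→Charlie 7, Z6→Bravo 3. Service 31; fixed 27; total 58.
{Charlie}: service 48 + fixed 11 = 59
{Bravo}: service 53 + fixed 16 = 69
{Alpha, Bravo, Charlie}: service 29 + fixed 66 = 95
No other subset beats 58.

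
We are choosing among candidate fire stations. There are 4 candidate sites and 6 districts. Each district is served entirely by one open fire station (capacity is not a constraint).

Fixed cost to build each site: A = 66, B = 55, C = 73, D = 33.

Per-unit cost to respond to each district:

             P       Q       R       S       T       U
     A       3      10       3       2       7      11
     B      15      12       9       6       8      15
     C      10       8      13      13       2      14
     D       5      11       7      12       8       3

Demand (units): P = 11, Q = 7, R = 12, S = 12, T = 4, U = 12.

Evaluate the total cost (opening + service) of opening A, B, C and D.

Each district is assigned to its cheapest site among the open ones.
{A, B, C, D}: P→A 3·11=33, Q→C 8·7=56, R→A 3·12=36, S→A 2·12=24, T→C 2·4=8, U→D 3·12=36. Service 193; fixed 227; total 420.

Total cost: 420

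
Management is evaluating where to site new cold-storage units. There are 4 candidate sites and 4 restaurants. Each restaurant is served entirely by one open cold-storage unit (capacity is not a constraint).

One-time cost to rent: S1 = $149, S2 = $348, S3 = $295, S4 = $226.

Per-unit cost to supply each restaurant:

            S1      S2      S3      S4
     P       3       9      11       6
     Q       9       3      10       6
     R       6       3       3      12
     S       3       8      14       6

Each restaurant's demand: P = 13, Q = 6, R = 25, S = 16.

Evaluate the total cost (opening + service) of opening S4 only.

Each restaurant is assigned to its cheapest site among the open ones.
{S4}: P→S4 6·13=78, Q→S4 6·6=36, R→S4 12·25=300, S→S4 6·16=96. Service 510; fixed 226; total 736.

Total cost: 736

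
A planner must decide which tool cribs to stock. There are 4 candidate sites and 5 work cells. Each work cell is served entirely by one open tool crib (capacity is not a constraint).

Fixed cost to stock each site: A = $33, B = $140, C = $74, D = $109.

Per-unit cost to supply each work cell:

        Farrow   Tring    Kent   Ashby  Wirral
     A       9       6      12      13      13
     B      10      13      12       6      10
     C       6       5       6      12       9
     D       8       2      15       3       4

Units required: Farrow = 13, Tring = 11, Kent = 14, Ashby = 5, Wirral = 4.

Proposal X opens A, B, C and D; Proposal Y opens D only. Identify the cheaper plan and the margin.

Proposal Y is cheaper by 95.

Proposal X: {A, B, C, D}: Farrow→C 6·13=78, Tring→D 2·11=22, Kent→C 6·14=84, Ashby→D 3·5=15, Wirral→D 4·4=16. Service 215; fixed 356; total 571.
Proposal Y: {D}: Farrow→D 8·13=104, Tring→D 2·11=22, Kent→D 15·14=210, Ashby→D 3·5=15, Wirral→D 4·4=16. Service 367; fixed 109; total 476.
Difference: |571 − 476| = 95.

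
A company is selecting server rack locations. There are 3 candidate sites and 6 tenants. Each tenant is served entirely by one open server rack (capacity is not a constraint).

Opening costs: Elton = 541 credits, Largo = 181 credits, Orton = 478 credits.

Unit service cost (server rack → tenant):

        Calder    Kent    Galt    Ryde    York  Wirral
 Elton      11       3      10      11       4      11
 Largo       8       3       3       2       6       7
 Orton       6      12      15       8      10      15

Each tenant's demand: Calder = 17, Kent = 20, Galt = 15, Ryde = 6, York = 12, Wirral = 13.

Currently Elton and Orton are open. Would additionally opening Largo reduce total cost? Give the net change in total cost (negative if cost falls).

Current service cost with {Elton, Orton}: 551.
Adding Largo: each tenant re-picks its cheapest; new service cost 358, saving 193.
Extra fixed cost: 181. Net change = 181 − 193 = -12.
(Totals: 1570 → 1558.)

Yes — net change −12 (cost falls by 12).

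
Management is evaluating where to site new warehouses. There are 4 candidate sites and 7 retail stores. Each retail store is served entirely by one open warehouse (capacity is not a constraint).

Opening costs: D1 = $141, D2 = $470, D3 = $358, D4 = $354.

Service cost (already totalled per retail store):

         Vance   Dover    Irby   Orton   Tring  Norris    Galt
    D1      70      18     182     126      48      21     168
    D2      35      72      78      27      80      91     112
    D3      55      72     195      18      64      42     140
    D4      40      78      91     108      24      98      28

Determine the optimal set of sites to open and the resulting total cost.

Open D1 only; minimum total cost 774.

For any fixed open set, each retail store goes to its cheapest open site; total = fixed + service.
{D1}: Vance→D1 70, Dover→D1 18, Irby→D1 182, Orton→D1 126, Tring→D1 48, Norris→D1 21, Galt→D1 168. Service 633; fixed 141; total 774.
{D4}: service 467 + fixed 354 = 821
{D1, D4}: Vance→D4 40, Dover→D1 18, Irby→D4 91, Orton→D4 108, Tring→D4 24, Norris→D1 21, Galt→D4 28. Service 330; fixed 495; total 825.
{D1, D2, D3, D4}: service 222 + fixed 1323 = 1545
(All 15 nonempty subsets were checked; D1 only is lowest.)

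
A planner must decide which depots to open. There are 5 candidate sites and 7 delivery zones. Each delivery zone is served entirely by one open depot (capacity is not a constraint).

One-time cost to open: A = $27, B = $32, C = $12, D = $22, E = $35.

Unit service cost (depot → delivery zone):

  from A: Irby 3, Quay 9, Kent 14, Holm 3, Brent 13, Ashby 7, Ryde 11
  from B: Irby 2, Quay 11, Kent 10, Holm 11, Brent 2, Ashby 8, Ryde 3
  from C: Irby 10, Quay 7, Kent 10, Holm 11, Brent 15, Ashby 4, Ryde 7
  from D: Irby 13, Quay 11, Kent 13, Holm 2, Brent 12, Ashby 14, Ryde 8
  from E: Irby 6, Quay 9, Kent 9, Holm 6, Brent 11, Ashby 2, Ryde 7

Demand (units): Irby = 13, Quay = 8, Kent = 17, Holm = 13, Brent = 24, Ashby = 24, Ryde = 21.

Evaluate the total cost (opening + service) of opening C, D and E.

Each delivery zone is assigned to its cheapest site among the open ones.
{C, D, E}: Irby→E 6·13=78, Quay→C 7·8=56, Kent→E 9·17=153, Holm→D 2·13=26, Brent→E 11·24=264, Ashby→E 2·24=48, Ryde→C 7·21=147. Service 772; fixed 69; total 841.

Total cost: 841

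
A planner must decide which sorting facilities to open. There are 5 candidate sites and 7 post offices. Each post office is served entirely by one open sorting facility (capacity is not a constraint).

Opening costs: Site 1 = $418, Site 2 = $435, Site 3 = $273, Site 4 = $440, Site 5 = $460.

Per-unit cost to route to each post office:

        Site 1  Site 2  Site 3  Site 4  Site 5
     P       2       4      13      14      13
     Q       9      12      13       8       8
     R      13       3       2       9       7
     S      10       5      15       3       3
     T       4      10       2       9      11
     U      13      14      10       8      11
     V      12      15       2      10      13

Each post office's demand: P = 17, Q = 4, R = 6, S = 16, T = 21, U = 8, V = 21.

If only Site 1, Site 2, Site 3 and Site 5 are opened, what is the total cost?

Each post office is assigned to its cheapest site among the open ones.
{Site 1, Site 2, Site 3, Site 5}: P→Site 1 2·17=34, Q→Site 5 8·4=32, R→Site 3 2·6=12, S→Site 5 3·16=48, T→Site 3 2·21=42, U→Site 3 10·8=80, V→Site 3 2·21=42. Service 290; fixed 1586; total 1876.

Total cost: 1876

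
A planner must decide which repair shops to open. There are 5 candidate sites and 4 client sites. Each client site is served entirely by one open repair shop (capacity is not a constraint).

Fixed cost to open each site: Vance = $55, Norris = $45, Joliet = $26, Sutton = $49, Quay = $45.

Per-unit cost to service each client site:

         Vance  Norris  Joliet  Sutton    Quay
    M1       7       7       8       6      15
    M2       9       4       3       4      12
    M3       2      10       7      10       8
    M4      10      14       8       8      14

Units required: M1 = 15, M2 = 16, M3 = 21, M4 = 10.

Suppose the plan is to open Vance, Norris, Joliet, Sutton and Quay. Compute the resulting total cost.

Each client site is assigned to its cheapest site among the open ones.
{Vance, Norris, Joliet, Sutton, Quay}: M1→Sutton 6·15=90, M2→Joliet 3·16=48, M3→Vance 2·21=42, M4→Joliet 8·10=80. Service 260; fixed 220; total 480.

Total cost: 480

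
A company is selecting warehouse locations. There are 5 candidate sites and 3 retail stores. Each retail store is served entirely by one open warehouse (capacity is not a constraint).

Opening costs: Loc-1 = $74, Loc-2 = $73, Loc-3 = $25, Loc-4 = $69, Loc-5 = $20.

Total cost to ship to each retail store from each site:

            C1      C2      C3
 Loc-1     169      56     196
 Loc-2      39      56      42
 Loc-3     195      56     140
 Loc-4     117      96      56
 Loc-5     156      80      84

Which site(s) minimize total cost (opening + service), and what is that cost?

For any fixed open set, each retail store goes to its cheapest open site; total = fixed + service.
{Loc-2}: C1→Loc-2 39, C2→Loc-2 56, C3→Loc-2 42. Service 137; fixed 73; total 210.
{Loc-2, Loc-5}: service 137 + fixed 93 = 230
{Loc-2, Loc-3}: service 137 + fixed 98 = 235
{Loc-1, Loc-2, Loc-3, Loc-4, Loc-5}: service 137 + fixed 261 = 398
No other subset beats 210.

Open Loc-2 only; minimum total cost 210.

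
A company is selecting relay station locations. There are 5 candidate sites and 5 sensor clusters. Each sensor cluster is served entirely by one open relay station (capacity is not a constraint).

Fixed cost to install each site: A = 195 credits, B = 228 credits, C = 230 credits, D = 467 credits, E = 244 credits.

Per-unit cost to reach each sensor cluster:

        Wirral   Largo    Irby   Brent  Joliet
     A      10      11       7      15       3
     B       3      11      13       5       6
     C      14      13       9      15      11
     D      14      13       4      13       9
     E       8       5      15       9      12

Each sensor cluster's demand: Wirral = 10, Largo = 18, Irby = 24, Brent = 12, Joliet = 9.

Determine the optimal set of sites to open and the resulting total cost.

For any fixed open set, each sensor cluster goes to its cheapest open site; total = fixed + service.
{A}: Wirral→A 10·10=100, Largo→A 11·18=198, Irby→A 7·24=168, Brent→A 15·12=180, Joliet→A 3·9=27. Service 673; fixed 195; total 868.
{B}: service 654 + fixed 228 = 882
{A, B}: Wirral→B 3·10=30, Largo→A 11·18=198, Irby→A 7·24=168, Brent→B 5·12=60, Joliet→A 3·9=27. Service 483; fixed 423; total 906.
{A, B, C, D, E}: Wirral→B 3·10=30, Largo→E 5·18=90, Irby→D 4·24=96, Brent→B 5·12=60, Joliet→A 3·9=27. Service 303; fixed 1364; total 1667.
No other subset beats 868.

Open A only; minimum total cost 868.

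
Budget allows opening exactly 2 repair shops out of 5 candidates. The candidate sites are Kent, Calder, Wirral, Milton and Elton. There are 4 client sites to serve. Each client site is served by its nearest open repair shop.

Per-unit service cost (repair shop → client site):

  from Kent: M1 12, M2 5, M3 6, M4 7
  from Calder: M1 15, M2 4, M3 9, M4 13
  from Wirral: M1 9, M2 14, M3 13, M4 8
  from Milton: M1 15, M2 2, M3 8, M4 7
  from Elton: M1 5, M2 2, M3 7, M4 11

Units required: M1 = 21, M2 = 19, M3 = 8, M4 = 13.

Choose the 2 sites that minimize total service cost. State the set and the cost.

With exactly 2 open, each client site uses its cheapest among the chosen.
{Kent, Elton}: M1→Elton 5·21=105, M2→Elton 2·19=38, M3→Kent 6·8=48, M4→Kent 7·13=91. Service cost 282.
{Milton, Elton}: service cost 290
{Wirral, Elton}: service cost 303
Among all 10 size-2 choices, {Kent, Elton} is lowest.

Choose Kent and Elton; total service cost 282.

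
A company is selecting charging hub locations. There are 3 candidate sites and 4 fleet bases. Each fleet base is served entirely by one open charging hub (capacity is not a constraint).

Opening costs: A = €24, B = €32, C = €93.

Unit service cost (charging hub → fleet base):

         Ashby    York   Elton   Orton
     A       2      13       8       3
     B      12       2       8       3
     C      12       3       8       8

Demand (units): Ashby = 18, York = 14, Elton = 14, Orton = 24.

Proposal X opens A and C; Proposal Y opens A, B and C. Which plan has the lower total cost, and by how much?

Proposal X: {A, C}: Ashby→A 2·18=36, York→C 3·14=42, Elton→A 8·14=112, Orton→A 3·24=72. Service 262; fixed 117; total 379.
Proposal Y: {A, B, C}: Ashby→A 2·18=36, York→B 2·14=28, Elton→A 8·14=112, Orton→A 3·24=72. Service 248; fixed 149; total 397.
Difference: |379 − 397| = 18.

Proposal X is cheaper by 18.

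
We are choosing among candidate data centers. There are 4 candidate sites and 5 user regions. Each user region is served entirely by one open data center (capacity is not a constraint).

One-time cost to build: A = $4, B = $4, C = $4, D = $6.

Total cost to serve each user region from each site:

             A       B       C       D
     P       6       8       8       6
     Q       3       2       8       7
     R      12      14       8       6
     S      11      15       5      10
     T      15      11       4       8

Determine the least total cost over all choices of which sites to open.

For any fixed open set, each user region goes to its cheapest open site; total = fixed + service.
{A, C}: P→A 6, Q→A 3, R→C 8, S→C 5, T→C 4. Service 26; fixed 8; total 34.
{B, C}: P→B 8, Q→B 2, R→C 8, S→C 5, T→C 4. Service 27; fixed 8; total 35.
{A, B, C}: service 25 + fixed 12 = 37
{A, B, C, D}: service 23 + fixed 18 = 41
(All 15 nonempty subsets were checked; A and C is lowest.)

Minimum total cost: 34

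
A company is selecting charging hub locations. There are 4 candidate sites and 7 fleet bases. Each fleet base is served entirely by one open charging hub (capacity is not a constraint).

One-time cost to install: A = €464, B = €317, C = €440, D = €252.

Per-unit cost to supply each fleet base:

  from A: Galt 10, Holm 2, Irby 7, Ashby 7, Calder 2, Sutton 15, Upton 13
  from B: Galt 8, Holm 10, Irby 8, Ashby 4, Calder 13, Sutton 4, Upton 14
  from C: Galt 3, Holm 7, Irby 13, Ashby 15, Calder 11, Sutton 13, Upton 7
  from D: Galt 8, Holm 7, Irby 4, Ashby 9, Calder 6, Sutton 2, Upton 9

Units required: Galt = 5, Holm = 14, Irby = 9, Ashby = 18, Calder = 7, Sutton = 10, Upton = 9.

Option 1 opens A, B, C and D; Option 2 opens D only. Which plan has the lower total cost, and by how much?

Option 2 is cheaper by 990.

Option 1: {A, B, C, D}: Galt→C 3·5=15, Holm→A 2·14=28, Irby→D 4·9=36, Ashby→B 4·18=72, Calder→A 2·7=14, Sutton→D 2·10=20, Upton→C 7·9=63. Service 248; fixed 1473; total 1721.
Option 2: {D}: Galt→D 8·5=40, Holm→D 7·14=98, Irby→D 4·9=36, Ashby→D 9·18=162, Calder→D 6·7=42, Sutton→D 2·10=20, Upton→D 9·9=81. Service 479; fixed 252; total 731.
Difference: |1721 − 731| = 990.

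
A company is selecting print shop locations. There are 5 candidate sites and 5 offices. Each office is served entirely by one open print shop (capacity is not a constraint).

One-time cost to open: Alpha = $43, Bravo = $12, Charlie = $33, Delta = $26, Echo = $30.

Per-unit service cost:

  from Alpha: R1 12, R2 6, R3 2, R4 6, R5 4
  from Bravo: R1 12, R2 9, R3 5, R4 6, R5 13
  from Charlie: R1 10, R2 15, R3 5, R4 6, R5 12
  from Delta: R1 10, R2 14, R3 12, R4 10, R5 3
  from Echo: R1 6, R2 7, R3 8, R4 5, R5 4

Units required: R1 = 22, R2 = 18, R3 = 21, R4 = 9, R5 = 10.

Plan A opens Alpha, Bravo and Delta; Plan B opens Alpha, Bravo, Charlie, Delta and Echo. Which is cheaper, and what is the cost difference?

Plan A: {Alpha, Bravo, Delta}: R1→Delta 10·22=220, R2→Alpha 6·18=108, R3→Alpha 2·21=42, R4→Alpha 6·9=54, R5→Delta 3·10=30. Service 454; fixed 81; total 535.
Plan B: {Alpha, Bravo, Charlie, Delta, Echo}: R1→Echo 6·22=132, R2→Alpha 6·18=108, R3→Alpha 2·21=42, R4→Echo 5·9=45, R5→Delta 3·10=30. Service 357; fixed 144; total 501.
Difference: |535 − 501| = 34.

Plan B is cheaper by 34.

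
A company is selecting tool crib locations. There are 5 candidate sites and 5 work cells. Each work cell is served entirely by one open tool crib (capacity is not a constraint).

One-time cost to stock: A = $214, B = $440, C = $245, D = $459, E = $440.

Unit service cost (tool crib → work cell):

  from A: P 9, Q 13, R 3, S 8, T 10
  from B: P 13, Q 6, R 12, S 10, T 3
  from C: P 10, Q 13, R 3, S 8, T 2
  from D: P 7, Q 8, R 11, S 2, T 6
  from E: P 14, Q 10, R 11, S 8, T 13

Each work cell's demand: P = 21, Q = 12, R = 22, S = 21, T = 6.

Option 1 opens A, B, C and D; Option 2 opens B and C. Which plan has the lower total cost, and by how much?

Option 2 is cheaper by 484.

Option 1: {A, B, C, D}: P→D 7·21=147, Q→B 6·12=72, R→A 3·22=66, S→D 2·21=42, T→C 2·6=12. Service 339; fixed 1358; total 1697.
Option 2: {B, C}: P→C 10·21=210, Q→B 6·12=72, R→C 3·22=66, S→C 8·21=168, T→C 2·6=12. Service 528; fixed 685; total 1213.
Difference: |1697 − 1213| = 484.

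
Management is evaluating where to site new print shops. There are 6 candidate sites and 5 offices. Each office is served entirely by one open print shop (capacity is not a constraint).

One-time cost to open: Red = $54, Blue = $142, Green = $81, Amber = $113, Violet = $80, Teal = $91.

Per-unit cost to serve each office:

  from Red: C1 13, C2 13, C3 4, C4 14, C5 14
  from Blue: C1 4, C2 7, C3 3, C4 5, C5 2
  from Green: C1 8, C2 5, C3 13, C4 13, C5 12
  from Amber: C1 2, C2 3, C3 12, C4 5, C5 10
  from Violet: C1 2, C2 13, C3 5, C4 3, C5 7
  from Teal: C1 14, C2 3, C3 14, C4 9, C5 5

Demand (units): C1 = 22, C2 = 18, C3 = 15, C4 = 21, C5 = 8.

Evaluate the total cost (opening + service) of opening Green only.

Total cost: 911

Each office is assigned to its cheapest site among the open ones.
{Green}: C1→Green 8·22=176, C2→Green 5·18=90, C3→Green 13·15=195, C4→Green 13·21=273, C5→Green 12·8=96. Service 830; fixed 81; total 911.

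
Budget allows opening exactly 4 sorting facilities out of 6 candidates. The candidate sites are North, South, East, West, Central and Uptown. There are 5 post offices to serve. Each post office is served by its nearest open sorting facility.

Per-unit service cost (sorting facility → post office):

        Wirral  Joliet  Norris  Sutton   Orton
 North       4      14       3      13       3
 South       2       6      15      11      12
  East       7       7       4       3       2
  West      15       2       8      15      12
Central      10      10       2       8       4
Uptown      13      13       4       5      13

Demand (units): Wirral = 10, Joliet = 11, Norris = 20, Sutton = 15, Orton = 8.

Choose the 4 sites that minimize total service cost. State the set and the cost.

With exactly 4 open, each post office uses its cheapest among the chosen.
{South, East, West, Central}: Wirral→South 2·10=20, Joliet→West 2·11=22, Norris→Central 2·20=40, Sutton→East 3·15=45, Orton→East 2·8=16. Service cost 143.
{North, South, East, West}: service cost 163
{North, East, West, Central}: service cost 163
Among all 15 size-4 choices, {South, East, West, Central} is lowest.

Choose South, East, West and Central; total service cost 143.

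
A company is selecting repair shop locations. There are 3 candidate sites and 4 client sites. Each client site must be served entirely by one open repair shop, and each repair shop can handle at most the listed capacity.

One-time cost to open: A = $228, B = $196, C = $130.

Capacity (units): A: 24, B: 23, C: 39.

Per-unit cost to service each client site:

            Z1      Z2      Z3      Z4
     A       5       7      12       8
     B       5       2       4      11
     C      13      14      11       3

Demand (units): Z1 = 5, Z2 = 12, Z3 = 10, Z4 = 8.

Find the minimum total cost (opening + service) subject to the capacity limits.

Open {B, C}: Z1→C 13·5=65, Z2→B 2·12=24, Z3→B 4·10=40, Z4→C 3·8=24.
Loads: B carries 22/23, C carries 13/39. Service 153; fixed 326; total 479.
Next best feasible plan costs 497.

Minimum total cost: 479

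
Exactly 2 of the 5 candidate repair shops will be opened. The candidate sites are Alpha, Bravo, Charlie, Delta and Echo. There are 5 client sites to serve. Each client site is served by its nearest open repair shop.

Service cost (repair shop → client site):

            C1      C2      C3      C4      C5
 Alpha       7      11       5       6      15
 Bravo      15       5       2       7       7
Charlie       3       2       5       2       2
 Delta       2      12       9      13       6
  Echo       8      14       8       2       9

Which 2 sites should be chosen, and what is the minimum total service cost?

With exactly 2 open, each client site uses its cheapest among the chosen.
{Bravo, Charlie}: C1→Charlie 3, C2→Charlie 2, C3→Bravo 2, C4→Charlie 2, C5→Charlie 2. Service cost 11.
{Charlie, Delta}: service cost 13
{Alpha, Charlie}: service cost 14
Among all 10 size-2 choices, {Bravo, Charlie} is lowest.

Choose Bravo and Charlie; total service cost 11.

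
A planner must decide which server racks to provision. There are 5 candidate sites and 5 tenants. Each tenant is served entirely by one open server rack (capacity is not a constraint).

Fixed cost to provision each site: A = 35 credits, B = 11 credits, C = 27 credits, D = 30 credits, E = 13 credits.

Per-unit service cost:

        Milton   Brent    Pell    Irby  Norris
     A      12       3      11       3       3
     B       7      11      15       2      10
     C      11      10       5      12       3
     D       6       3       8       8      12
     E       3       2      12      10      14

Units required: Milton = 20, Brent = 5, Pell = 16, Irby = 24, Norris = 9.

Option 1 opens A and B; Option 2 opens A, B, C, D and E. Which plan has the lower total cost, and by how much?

Option 1: {A, B}: Milton→B 7·20=140, Brent→A 3·5=15, Pell→A 11·16=176, Irby→B 2·24=48, Norris→A 3·9=27. Service 406; fixed 46; total 452.
Option 2: {A, B, C, D, E}: Milton→E 3·20=60, Brent→E 2·5=10, Pell→C 5·16=80, Irby→B 2·24=48, Norris→A 3·9=27. Service 225; fixed 116; total 341.
Difference: |452 − 341| = 111.

Option 2 is cheaper by 111.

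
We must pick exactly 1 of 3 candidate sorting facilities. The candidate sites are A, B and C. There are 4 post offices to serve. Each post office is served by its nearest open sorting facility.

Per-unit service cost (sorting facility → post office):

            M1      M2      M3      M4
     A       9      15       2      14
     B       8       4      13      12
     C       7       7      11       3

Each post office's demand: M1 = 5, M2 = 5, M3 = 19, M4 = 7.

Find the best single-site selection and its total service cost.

With exactly 1 open, each post office uses its cheapest among the chosen.
{A}: M1→A 9·5=45, M2→A 15·5=75, M3→A 2·19=38, M4→A 14·7=98. Service cost 256.
{C}: service cost 300
{B}: service cost 391
Among all 3 size-1 choices, {A} is lowest.

Choose A only; total service cost 256.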